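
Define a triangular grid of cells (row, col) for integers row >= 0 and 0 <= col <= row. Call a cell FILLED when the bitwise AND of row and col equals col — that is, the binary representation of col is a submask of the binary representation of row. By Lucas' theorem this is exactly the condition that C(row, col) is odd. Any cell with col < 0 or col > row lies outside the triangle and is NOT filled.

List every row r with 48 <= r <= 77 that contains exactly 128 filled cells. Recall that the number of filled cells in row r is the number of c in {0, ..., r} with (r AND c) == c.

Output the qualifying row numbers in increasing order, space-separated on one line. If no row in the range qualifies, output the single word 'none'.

Row r has 2^popcount(r) filled cells, so we need popcount(r) = log2(128) = 7.
Scan r = 48..77 and keep those with exactly 7 one-bits:
r=48=110000 popcount=2 -> skip
r=49=110001 popcount=3 -> skip
r=50=110010 popcount=3 -> skip
r=51=110011 popcount=4 -> skip
r=52=110100 popcount=3 -> skip
r=53=110101 popcount=4 -> skip
r=54=110110 popcount=4 -> skip
r=55=110111 popcount=5 -> skip
r=56=111000 popcount=3 -> skip
r=57=111001 popcount=4 -> skip
r=58=111010 popcount=4 -> skip
r=59=111011 popcount=5 -> skip
r=60=111100 popcount=4 -> skip
r=61=111101 popcount=5 -> skip
r=62=111110 popcount=5 -> skip
r=63=111111 popcount=6 -> skip
r=64=1000000 popcount=1 -> skip
r=65=1000001 popcount=2 -> skip
r=66=1000010 popcount=2 -> skip
r=67=1000011 popcount=3 -> skip
r=68=1000100 popcount=2 -> skip
r=69=1000101 popcount=3 -> skip
r=70=1000110 popcount=3 -> skip
r=71=1000111 popcount=4 -> skip
r=72=1001000 popcount=2 -> skip
r=73=1001001 popcount=3 -> skip
r=74=1001010 popcount=3 -> skip
r=75=1001011 popcount=4 -> skip
r=76=1001100 popcount=3 -> skip
r=77=1001101 popcount=4 -> skip
Kept rows: none

Answer: none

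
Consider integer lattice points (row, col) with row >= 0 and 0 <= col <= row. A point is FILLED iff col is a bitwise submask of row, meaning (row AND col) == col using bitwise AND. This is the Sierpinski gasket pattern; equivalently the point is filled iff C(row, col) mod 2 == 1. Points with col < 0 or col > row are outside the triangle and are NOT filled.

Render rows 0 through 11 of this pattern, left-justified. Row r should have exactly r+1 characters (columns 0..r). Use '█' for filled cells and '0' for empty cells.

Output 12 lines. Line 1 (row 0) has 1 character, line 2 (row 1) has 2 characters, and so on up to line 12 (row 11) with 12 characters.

r0=0: █
r1=1: ██
r2=10: █0█
r3=11: ████
r4=100: █000█
r5=101: ██00██
r6=110: █0█0█0█
r7=111: ████████
r8=1000: █0000000█
r9=1001: ██000000██
r10=1010: █0█00000█0█
r11=1011: ████0000████

Answer: █
██
█0█
████
█000█
██00██
█0█0█0█
████████
█0000000█
██000000██
█0█00000█0█
████0000████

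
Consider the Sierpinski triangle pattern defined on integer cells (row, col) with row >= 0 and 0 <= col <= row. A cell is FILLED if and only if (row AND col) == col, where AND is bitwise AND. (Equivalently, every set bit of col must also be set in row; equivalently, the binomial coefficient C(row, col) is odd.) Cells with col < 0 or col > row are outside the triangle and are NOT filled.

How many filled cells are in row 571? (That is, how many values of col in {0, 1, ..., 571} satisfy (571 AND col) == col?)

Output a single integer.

571 in binary = 1000111011
popcount(571) = number of 1-bits in 1000111011 = 6
A col c satisfies (571 AND c) == c iff every set bit of c is also set in 571; each of the 6 set bits of 571 can independently be on or off in c.
count = 2^6 = 64

Answer: 64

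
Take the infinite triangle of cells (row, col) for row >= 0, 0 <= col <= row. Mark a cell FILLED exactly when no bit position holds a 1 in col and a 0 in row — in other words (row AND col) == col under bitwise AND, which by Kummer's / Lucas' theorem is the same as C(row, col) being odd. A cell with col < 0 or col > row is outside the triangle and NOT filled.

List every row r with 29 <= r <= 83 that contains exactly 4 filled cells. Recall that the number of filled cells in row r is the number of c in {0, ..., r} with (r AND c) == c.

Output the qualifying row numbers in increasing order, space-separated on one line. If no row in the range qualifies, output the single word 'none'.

Answer: 33 34 36 40 48 65 66 68 72 80

Derivation:
Row r has 2^popcount(r) filled cells, so we need popcount(r) = log2(4) = 2.
Scan r = 29..83 and keep those with exactly 2 one-bits:
r=29=11101 popcount=4 -> skip
r=30=11110 popcount=4 -> skip
r=31=11111 popcount=5 -> skip
r=32=100000 popcount=1 -> skip
r=33=100001 popcount=2 -> KEEP
r=34=100010 popcount=2 -> KEEP
r=35=100011 popcount=3 -> skip
r=36=100100 popcount=2 -> KEEP
r=37=100101 popcount=3 -> skip
r=38=100110 popcount=3 -> skip
r=39=100111 popcount=4 -> skip
r=40=101000 popcount=2 -> KEEP
r=41=101001 popcount=3 -> skip
r=42=101010 popcount=3 -> skip
r=43=101011 popcount=4 -> skip
r=44=101100 popcount=3 -> skip
r=45=101101 popcount=4 -> skip
r=46=101110 popcount=4 -> skip
r=47=101111 popcount=5 -> skip
r=48=110000 popcount=2 -> KEEP
r=49=110001 popcount=3 -> skip
r=50=110010 popcount=3 -> skip
r=51=110011 popcount=4 -> skip
r=52=110100 popcount=3 -> skip
r=53=110101 popcount=4 -> skip
r=54=110110 popcount=4 -> skip
r=55=110111 popcount=5 -> skip
r=56=111000 popcount=3 -> skip
r=57=111001 popcount=4 -> skip
r=58=111010 popcount=4 -> skip
r=59=111011 popcount=5 -> skip
r=60=111100 popcount=4 -> skip
r=61=111101 popcount=5 -> skip
r=62=111110 popcount=5 -> skip
r=63=111111 popcount=6 -> skip
r=64=1000000 popcount=1 -> skip
r=65=1000001 popcount=2 -> KEEP
r=66=1000010 popcount=2 -> KEEP
r=67=1000011 popcount=3 -> skip
r=68=1000100 popcount=2 -> KEEP
r=69=1000101 popcount=3 -> skip
r=70=1000110 popcount=3 -> skip
r=71=1000111 popcount=4 -> skip
r=72=1001000 popcount=2 -> KEEP
r=73=1001001 popcount=3 -> skip
r=74=1001010 popcount=3 -> skip
r=75=1001011 popcount=4 -> skip
r=76=1001100 popcount=3 -> skip
r=77=1001101 popcount=4 -> skip
r=78=1001110 popcount=4 -> skip
r=79=1001111 popcount=5 -> skip
r=80=1010000 popcount=2 -> KEEP
r=81=1010001 popcount=3 -> skip
r=82=1010010 popcount=3 -> skip
r=83=1010011 popcount=4 -> skip
Kept rows: 33 34 36 40 48 65 66 68 72 80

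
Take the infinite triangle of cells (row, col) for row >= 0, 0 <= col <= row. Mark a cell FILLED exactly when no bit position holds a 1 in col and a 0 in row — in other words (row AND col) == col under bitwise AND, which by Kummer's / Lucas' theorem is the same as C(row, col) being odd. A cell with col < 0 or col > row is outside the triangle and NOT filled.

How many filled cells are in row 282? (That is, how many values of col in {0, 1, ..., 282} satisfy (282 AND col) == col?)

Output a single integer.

282 in binary = 100011010
popcount(282) = number of 1-bits in 100011010 = 4
A col c satisfies (282 AND c) == c iff every set bit of c is also set in 282; each of the 4 set bits of 282 can independently be on or off in c.
count = 2^4 = 16

Answer: 16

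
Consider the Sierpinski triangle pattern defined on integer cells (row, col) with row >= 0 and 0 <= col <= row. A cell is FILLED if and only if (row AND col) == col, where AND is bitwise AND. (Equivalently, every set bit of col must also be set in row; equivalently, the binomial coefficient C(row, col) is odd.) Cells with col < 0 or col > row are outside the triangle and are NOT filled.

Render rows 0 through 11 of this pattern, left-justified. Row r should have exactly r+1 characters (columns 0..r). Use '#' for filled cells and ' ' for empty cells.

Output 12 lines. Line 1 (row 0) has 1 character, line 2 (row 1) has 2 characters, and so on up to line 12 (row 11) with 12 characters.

Answer: #
##
# #
####
#   #
##  ##
# # # #
########
#       #
##      ##
# #     # #
####    ####

Derivation:
r0=0: #
r1=1: ##
r2=10: # #
r3=11: ####
r4=100: #   #
r5=101: ##  ##
r6=110: # # # #
r7=111: ########
r8=1000: #       #
r9=1001: ##      ##
r10=1010: # #     # #
r11=1011: ####    ####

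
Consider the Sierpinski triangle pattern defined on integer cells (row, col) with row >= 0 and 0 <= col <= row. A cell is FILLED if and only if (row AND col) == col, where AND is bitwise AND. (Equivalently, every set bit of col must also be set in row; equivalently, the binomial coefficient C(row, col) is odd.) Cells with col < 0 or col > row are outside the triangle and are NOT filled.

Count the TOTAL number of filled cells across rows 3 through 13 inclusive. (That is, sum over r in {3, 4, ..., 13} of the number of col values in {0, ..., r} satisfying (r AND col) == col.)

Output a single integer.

Answer: 52

Derivation:
r3=11 pc2: +4 =4
r4=100 pc1: +2 =6
r5=101 pc2: +4 =10
r6=110 pc2: +4 =14
r7=111 pc3: +8 =22
r8=1000 pc1: +2 =24
r9=1001 pc2: +4 =28
r10=1010 pc2: +4 =32
r11=1011 pc3: +8 =40
r12=1100 pc2: +4 =44
r13=1101 pc3: +8 =52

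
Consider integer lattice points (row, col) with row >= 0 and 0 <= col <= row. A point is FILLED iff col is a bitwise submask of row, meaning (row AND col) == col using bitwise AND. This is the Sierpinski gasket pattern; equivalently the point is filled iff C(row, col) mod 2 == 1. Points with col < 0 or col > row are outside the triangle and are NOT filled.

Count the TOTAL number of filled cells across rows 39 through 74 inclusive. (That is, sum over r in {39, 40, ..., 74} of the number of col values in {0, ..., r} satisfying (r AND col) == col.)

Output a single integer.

r39=100111 pc4: +16 =16
r40=101000 pc2: +4 =20
r41=101001 pc3: +8 =28
r42=101010 pc3: +8 =36
r43=101011 pc4: +16 =52
r44=101100 pc3: +8 =60
r45=101101 pc4: +16 =76
r46=101110 pc4: +16 =92
r47=101111 pc5: +32 =124
r48=110000 pc2: +4 =128
r49=110001 pc3: +8 =136
r50=110010 pc3: +8 =144
r51=110011 pc4: +16 =160
r52=110100 pc3: +8 =168
r53=110101 pc4: +16 =184
r54=110110 pc4: +16 =200
r55=110111 pc5: +32 =232
r56=111000 pc3: +8 =240
r57=111001 pc4: +16 =256
r58=111010 pc4: +16 =272
r59=111011 pc5: +32 =304
r60=111100 pc4: +16 =320
r61=111101 pc5: +32 =352
r62=111110 pc5: +32 =384
r63=111111 pc6: +64 =448
r64=1000000 pc1: +2 =450
r65=1000001 pc2: +4 =454
r66=1000010 pc2: +4 =458
r67=1000011 pc3: +8 =466
r68=1000100 pc2: +4 =470
r69=1000101 pc3: +8 =478
r70=1000110 pc3: +8 =486
r71=1000111 pc4: +16 =502
r72=1001000 pc2: +4 =506
r73=1001001 pc3: +8 =514
r74=1001010 pc3: +8 =522

Answer: 522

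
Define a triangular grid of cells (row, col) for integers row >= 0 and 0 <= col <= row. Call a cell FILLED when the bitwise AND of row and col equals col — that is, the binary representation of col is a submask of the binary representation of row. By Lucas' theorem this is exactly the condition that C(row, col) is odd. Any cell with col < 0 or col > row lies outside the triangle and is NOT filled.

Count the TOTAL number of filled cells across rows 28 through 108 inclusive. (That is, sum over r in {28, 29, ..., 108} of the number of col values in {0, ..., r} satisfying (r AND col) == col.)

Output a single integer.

Answer: 1240

Derivation:
r28=11100 pc3: +8 =8
r29=11101 pc4: +16 =24
r30=11110 pc4: +16 =40
r31=11111 pc5: +32 =72
r32=100000 pc1: +2 =74
r33=100001 pc2: +4 =78
r34=100010 pc2: +4 =82
r35=100011 pc3: +8 =90
r36=100100 pc2: +4 =94
r37=100101 pc3: +8 =102
r38=100110 pc3: +8 =110
r39=100111 pc4: +16 =126
r40=101000 pc2: +4 =130
r41=101001 pc3: +8 =138
r42=101010 pc3: +8 =146
r43=101011 pc4: +16 =162
r44=101100 pc3: +8 =170
r45=101101 pc4: +16 =186
r46=101110 pc4: +16 =202
r47=101111 pc5: +32 =234
r48=110000 pc2: +4 =238
r49=110001 pc3: +8 =246
r50=110010 pc3: +8 =254
r51=110011 pc4: +16 =270
r52=110100 pc3: +8 =278
r53=110101 pc4: +16 =294
r54=110110 pc4: +16 =310
r55=110111 pc5: +32 =342
r56=111000 pc3: +8 =350
r57=111001 pc4: +16 =366
r58=111010 pc4: +16 =382
r59=111011 pc5: +32 =414
r60=111100 pc4: +16 =430
r61=111101 pc5: +32 =462
r62=111110 pc5: +32 =494
r63=111111 pc6: +64 =558
r64=1000000 pc1: +2 =560
r65=1000001 pc2: +4 =564
r66=1000010 pc2: +4 =568
r67=1000011 pc3: +8 =576
r68=1000100 pc2: +4 =580
r69=1000101 pc3: +8 =588
r70=1000110 pc3: +8 =596
r71=1000111 pc4: +16 =612
r72=1001000 pc2: +4 =616
r73=1001001 pc3: +8 =624
r74=1001010 pc3: +8 =632
r75=1001011 pc4: +16 =648
r76=1001100 pc3: +8 =656
r77=1001101 pc4: +16 =672
r78=1001110 pc4: +16 =688
r79=1001111 pc5: +32 =720
r80=1010000 pc2: +4 =724
r81=1010001 pc3: +8 =732
r82=1010010 pc3: +8 =740
r83=1010011 pc4: +16 =756
r84=1010100 pc3: +8 =764
r85=1010101 pc4: +16 =780
r86=1010110 pc4: +16 =796
r87=1010111 pc5: +32 =828
r88=1011000 pc3: +8 =836
r89=1011001 pc4: +16 =852
r90=1011010 pc4: +16 =868
r91=1011011 pc5: +32 =900
r92=1011100 pc4: +16 =916
r93=1011101 pc5: +32 =948
r94=1011110 pc5: +32 =980
r95=1011111 pc6: +64 =1044
r96=1100000 pc2: +4 =1048
r97=1100001 pc3: +8 =1056
r98=1100010 pc3: +8 =1064
r99=1100011 pc4: +16 =1080
r100=1100100 pc3: +8 =1088
r101=1100101 pc4: +16 =1104
r102=1100110 pc4: +16 =1120
r103=1100111 pc5: +32 =1152
r104=1101000 pc3: +8 =1160
r105=1101001 pc4: +16 =1176
r106=1101010 pc4: +16 =1192
r107=1101011 pc5: +32 =1224
r108=1101100 pc4: +16 =1240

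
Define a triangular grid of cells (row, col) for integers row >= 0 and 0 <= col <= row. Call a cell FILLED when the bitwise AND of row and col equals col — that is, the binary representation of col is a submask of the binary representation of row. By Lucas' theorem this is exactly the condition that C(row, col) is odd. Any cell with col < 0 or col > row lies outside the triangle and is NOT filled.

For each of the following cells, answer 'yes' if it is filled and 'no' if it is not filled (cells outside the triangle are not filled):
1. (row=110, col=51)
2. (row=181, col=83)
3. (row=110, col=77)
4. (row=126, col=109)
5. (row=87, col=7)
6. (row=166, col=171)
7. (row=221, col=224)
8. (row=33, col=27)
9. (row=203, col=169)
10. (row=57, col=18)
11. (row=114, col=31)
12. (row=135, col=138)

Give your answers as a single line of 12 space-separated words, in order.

(110,51): row=0b1101110, col=0b110011, row AND col = 0b100010 = 34; 34 != 51 -> empty
(181,83): row=0b10110101, col=0b1010011, row AND col = 0b10001 = 17; 17 != 83 -> empty
(110,77): row=0b1101110, col=0b1001101, row AND col = 0b1001100 = 76; 76 != 77 -> empty
(126,109): row=0b1111110, col=0b1101101, row AND col = 0b1101100 = 108; 108 != 109 -> empty
(87,7): row=0b1010111, col=0b111, row AND col = 0b111 = 7; 7 == 7 -> filled
(166,171): col outside [0, 166] -> not filled
(221,224): col outside [0, 221] -> not filled
(33,27): row=0b100001, col=0b11011, row AND col = 0b1 = 1; 1 != 27 -> empty
(203,169): row=0b11001011, col=0b10101001, row AND col = 0b10001001 = 137; 137 != 169 -> empty
(57,18): row=0b111001, col=0b10010, row AND col = 0b10000 = 16; 16 != 18 -> empty
(114,31): row=0b1110010, col=0b11111, row AND col = 0b10010 = 18; 18 != 31 -> empty
(135,138): col outside [0, 135] -> not filled

Answer: no no no no yes no no no no no no no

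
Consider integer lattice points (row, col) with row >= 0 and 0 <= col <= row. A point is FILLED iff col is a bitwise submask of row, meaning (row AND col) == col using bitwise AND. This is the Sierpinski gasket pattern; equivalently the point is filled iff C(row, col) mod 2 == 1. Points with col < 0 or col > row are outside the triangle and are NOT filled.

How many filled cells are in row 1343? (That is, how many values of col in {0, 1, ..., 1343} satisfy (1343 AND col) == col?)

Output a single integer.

1343 in binary = 10100111111
popcount(1343) = number of 1-bits in 10100111111 = 8
A col c satisfies (1343 AND c) == c iff every set bit of c is also set in 1343; each of the 8 set bits of 1343 can independently be on or off in c.
count = 2^8 = 256

Answer: 256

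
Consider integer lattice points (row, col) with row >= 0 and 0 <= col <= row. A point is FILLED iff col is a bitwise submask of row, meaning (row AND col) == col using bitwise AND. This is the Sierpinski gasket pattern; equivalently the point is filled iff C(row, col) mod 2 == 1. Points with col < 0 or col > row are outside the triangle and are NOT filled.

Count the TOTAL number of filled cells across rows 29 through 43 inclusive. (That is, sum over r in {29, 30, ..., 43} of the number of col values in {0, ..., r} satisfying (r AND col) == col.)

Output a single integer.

Answer: 154

Derivation:
r29=11101 pc4: +16 =16
r30=11110 pc4: +16 =32
r31=11111 pc5: +32 =64
r32=100000 pc1: +2 =66
r33=100001 pc2: +4 =70
r34=100010 pc2: +4 =74
r35=100011 pc3: +8 =82
r36=100100 pc2: +4 =86
r37=100101 pc3: +8 =94
r38=100110 pc3: +8 =102
r39=100111 pc4: +16 =118
r40=101000 pc2: +4 =122
r41=101001 pc3: +8 =130
r42=101010 pc3: +8 =138
r43=101011 pc4: +16 =154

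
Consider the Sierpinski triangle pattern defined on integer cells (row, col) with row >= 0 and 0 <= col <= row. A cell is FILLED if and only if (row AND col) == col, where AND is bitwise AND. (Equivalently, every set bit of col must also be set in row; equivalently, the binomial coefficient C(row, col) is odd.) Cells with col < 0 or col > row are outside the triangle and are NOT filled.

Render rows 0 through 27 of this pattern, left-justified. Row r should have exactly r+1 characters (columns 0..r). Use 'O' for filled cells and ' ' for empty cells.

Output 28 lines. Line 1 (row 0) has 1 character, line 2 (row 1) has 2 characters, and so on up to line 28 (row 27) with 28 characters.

Answer: O
OO
O O
OOOO
O   O
OO  OO
O O O O
OOOOOOOO
O       O
OO      OO
O O     O O
OOOO    OOOO
O   O   O   O
OO  OO  OO  OO
O O O O O O O O
OOOOOOOOOOOOOOOO
O               O
OO              OO
O O             O O
OOOO            OOOO
O   O           O   O
OO  OO          OO  OO
O O O O         O O O O
OOOOOOOO        OOOOOOOO
O       O       O       O
OO      OO      OO      OO
O O     O O     O O     O O
OOOO    OOOO    OOOO    OOOO

Derivation:
r0=0: O
r1=1: OO
r2=10: O O
r3=11: OOOO
r4=100: O   O
r5=101: OO  OO
r6=110: O O O O
r7=111: OOOOOOOO
r8=1000: O       O
r9=1001: OO      OO
r10=1010: O O     O O
r11=1011: OOOO    OOOO
r12=1100: O   O   O   O
r13=1101: OO  OO  OO  OO
r14=1110: O O O O O O O O
r15=1111: OOOOOOOOOOOOOOOO
r16=10000: O               O
r17=10001: OO              OO
r18=10010: O O             O O
r19=10011: OOOO            OOOO
r20=10100: O   O           O   O
r21=10101: OO  OO          OO  OO
r22=10110: O O O O         O O O O
r23=10111: OOOOOOOO        OOOOOOOO
r24=11000: O       O       O       O
r25=11001: OO      OO      OO      OO
r26=11010: O O     O O     O O     O O
r27=11011: OOOO    OOOO    OOOO    OOOO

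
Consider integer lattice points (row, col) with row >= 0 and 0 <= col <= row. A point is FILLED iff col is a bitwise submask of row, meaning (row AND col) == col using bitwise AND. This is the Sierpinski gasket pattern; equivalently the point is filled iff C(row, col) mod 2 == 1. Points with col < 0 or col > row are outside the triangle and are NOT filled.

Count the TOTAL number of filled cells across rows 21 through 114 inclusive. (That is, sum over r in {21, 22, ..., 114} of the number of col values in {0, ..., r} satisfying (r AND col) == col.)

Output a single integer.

r21=10101 pc3: +8 =8
r22=10110 pc3: +8 =16
r23=10111 pc4: +16 =32
r24=11000 pc2: +4 =36
r25=11001 pc3: +8 =44
r26=11010 pc3: +8 =52
r27=11011 pc4: +16 =68
r28=11100 pc3: +8 =76
r29=11101 pc4: +16 =92
r30=11110 pc4: +16 =108
r31=11111 pc5: +32 =140
r32=100000 pc1: +2 =142
r33=100001 pc2: +4 =146
r34=100010 pc2: +4 =150
r35=100011 pc3: +8 =158
r36=100100 pc2: +4 =162
r37=100101 pc3: +8 =170
r38=100110 pc3: +8 =178
r39=100111 pc4: +16 =194
r40=101000 pc2: +4 =198
r41=101001 pc3: +8 =206
r42=101010 pc3: +8 =214
r43=101011 pc4: +16 =230
r44=101100 pc3: +8 =238
r45=101101 pc4: +16 =254
r46=101110 pc4: +16 =270
r47=101111 pc5: +32 =302
r48=110000 pc2: +4 =306
r49=110001 pc3: +8 =314
r50=110010 pc3: +8 =322
r51=110011 pc4: +16 =338
r52=110100 pc3: +8 =346
r53=110101 pc4: +16 =362
r54=110110 pc4: +16 =378
r55=110111 pc5: +32 =410
r56=111000 pc3: +8 =418
r57=111001 pc4: +16 =434
r58=111010 pc4: +16 =450
r59=111011 pc5: +32 =482
r60=111100 pc4: +16 =498
r61=111101 pc5: +32 =530
r62=111110 pc5: +32 =562
r63=111111 pc6: +64 =626
r64=1000000 pc1: +2 =628
r65=1000001 pc2: +4 =632
r66=1000010 pc2: +4 =636
r67=1000011 pc3: +8 =644
r68=1000100 pc2: +4 =648
r69=1000101 pc3: +8 =656
r70=1000110 pc3: +8 =664
r71=1000111 pc4: +16 =680
r72=1001000 pc2: +4 =684
r73=1001001 pc3: +8 =692
r74=1001010 pc3: +8 =700
r75=1001011 pc4: +16 =716
r76=1001100 pc3: +8 =724
r77=1001101 pc4: +16 =740
r78=1001110 pc4: +16 =756
r79=1001111 pc5: +32 =788
r80=1010000 pc2: +4 =792
r81=1010001 pc3: +8 =800
r82=1010010 pc3: +8 =808
r83=1010011 pc4: +16 =824
r84=1010100 pc3: +8 =832
r85=1010101 pc4: +16 =848
r86=1010110 pc4: +16 =864
r87=1010111 pc5: +32 =896
r88=1011000 pc3: +8 =904
r89=1011001 pc4: +16 =920
r90=1011010 pc4: +16 =936
r91=1011011 pc5: +32 =968
r92=1011100 pc4: +16 =984
r93=1011101 pc5: +32 =1016
r94=1011110 pc5: +32 =1048
r95=1011111 pc6: +64 =1112
r96=1100000 pc2: +4 =1116
r97=1100001 pc3: +8 =1124
r98=1100010 pc3: +8 =1132
r99=1100011 pc4: +16 =1148
r100=1100100 pc3: +8 =1156
r101=1100101 pc4: +16 =1172
r102=1100110 pc4: +16 =1188
r103=1100111 pc5: +32 =1220
r104=1101000 pc3: +8 =1228
r105=1101001 pc4: +16 =1244
r106=1101010 pc4: +16 =1260
r107=1101011 pc5: +32 =1292
r108=1101100 pc4: +16 =1308
r109=1101101 pc5: +32 =1340
r110=1101110 pc5: +32 =1372
r111=1101111 pc6: +64 =1436
r112=1110000 pc3: +8 =1444
r113=1110001 pc4: +16 =1460
r114=1110010 pc4: +16 =1476

Answer: 1476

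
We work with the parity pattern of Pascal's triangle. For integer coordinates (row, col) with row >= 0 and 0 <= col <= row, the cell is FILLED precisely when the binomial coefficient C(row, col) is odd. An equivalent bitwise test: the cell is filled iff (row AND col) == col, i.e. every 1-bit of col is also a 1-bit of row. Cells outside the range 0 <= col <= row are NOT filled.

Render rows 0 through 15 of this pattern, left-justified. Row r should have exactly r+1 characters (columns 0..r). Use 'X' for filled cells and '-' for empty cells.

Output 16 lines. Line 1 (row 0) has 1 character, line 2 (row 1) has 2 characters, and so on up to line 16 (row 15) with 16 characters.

r0=0: X
r1=1: XX
r2=10: X-X
r3=11: XXXX
r4=100: X---X
r5=101: XX--XX
r6=110: X-X-X-X
r7=111: XXXXXXXX
r8=1000: X-------X
r9=1001: XX------XX
r10=1010: X-X-----X-X
r11=1011: XXXX----XXXX
r12=1100: X---X---X---X
r13=1101: XX--XX--XX--XX
r14=1110: X-X-X-X-X-X-X-X
r15=1111: XXXXXXXXXXXXXXXX

Answer: X
XX
X-X
XXXX
X---X
XX--XX
X-X-X-X
XXXXXXXX
X-------X
XX------XX
X-X-----X-X
XXXX----XXXX
X---X---X---X
XX--XX--XX--XX
X-X-X-X-X-X-X-X
XXXXXXXXXXXXXXXX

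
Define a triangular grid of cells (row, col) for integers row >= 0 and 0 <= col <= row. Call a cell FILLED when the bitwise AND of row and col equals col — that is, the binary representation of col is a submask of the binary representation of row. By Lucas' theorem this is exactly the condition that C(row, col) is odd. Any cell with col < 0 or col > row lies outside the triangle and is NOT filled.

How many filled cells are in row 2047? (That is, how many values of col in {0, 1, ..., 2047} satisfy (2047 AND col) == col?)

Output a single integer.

Answer: 2048

Derivation:
2047 in binary = 11111111111
popcount(2047) = number of 1-bits in 11111111111 = 11
A col c satisfies (2047 AND c) == c iff every set bit of c is also set in 2047; each of the 11 set bits of 2047 can independently be on or off in c.
count = 2^11 = 2048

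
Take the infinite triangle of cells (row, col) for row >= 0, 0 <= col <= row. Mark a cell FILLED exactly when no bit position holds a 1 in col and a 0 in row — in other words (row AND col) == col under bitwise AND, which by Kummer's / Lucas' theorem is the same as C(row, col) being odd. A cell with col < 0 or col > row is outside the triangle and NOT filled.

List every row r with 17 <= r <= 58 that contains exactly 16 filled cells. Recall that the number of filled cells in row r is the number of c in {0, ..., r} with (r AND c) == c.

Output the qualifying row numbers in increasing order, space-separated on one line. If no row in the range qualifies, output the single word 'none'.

Answer: 23 27 29 30 39 43 45 46 51 53 54 57 58

Derivation:
Row r has 2^popcount(r) filled cells, so we need popcount(r) = log2(16) = 4.
Scan r = 17..58 and keep those with exactly 4 one-bits:
r=17=10001 popcount=2 -> skip
r=18=10010 popcount=2 -> skip
r=19=10011 popcount=3 -> skip
r=20=10100 popcount=2 -> skip
r=21=10101 popcount=3 -> skip
r=22=10110 popcount=3 -> skip
r=23=10111 popcount=4 -> KEEP
r=24=11000 popcount=2 -> skip
r=25=11001 popcount=3 -> skip
r=26=11010 popcount=3 -> skip
r=27=11011 popcount=4 -> KEEP
r=28=11100 popcount=3 -> skip
r=29=11101 popcount=4 -> KEEP
r=30=11110 popcount=4 -> KEEP
r=31=11111 popcount=5 -> skip
r=32=100000 popcount=1 -> skip
r=33=100001 popcount=2 -> skip
r=34=100010 popcount=2 -> skip
r=35=100011 popcount=3 -> skip
r=36=100100 popcount=2 -> skip
r=37=100101 popcount=3 -> skip
r=38=100110 popcount=3 -> skip
r=39=100111 popcount=4 -> KEEP
r=40=101000 popcount=2 -> skip
r=41=101001 popcount=3 -> skip
r=42=101010 popcount=3 -> skip
r=43=101011 popcount=4 -> KEEP
r=44=101100 popcount=3 -> skip
r=45=101101 popcount=4 -> KEEP
r=46=101110 popcount=4 -> KEEP
r=47=101111 popcount=5 -> skip
r=48=110000 popcount=2 -> skip
r=49=110001 popcount=3 -> skip
r=50=110010 popcount=3 -> skip
r=51=110011 popcount=4 -> KEEP
r=52=110100 popcount=3 -> skip
r=53=110101 popcount=4 -> KEEP
r=54=110110 popcount=4 -> KEEP
r=55=110111 popcount=5 -> skip
r=56=111000 popcount=3 -> skip
r=57=111001 popcount=4 -> KEEP
r=58=111010 popcount=4 -> KEEP
Kept rows: 23 27 29 30 39 43 45 46 51 53 54 57 58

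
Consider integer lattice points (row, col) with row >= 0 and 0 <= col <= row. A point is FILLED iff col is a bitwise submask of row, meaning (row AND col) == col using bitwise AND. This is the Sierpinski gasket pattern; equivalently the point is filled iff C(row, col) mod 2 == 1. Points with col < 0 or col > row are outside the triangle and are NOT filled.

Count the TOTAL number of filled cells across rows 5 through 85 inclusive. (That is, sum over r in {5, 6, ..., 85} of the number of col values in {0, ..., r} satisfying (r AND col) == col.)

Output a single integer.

Answer: 940

Derivation:
r5=101 pc2: +4 =4
r6=110 pc2: +4 =8
r7=111 pc3: +8 =16
r8=1000 pc1: +2 =18
r9=1001 pc2: +4 =22
r10=1010 pc2: +4 =26
r11=1011 pc3: +8 =34
r12=1100 pc2: +4 =38
r13=1101 pc3: +8 =46
r14=1110 pc3: +8 =54
r15=1111 pc4: +16 =70
r16=10000 pc1: +2 =72
r17=10001 pc2: +4 =76
r18=10010 pc2: +4 =80
r19=10011 pc3: +8 =88
r20=10100 pc2: +4 =92
r21=10101 pc3: +8 =100
r22=10110 pc3: +8 =108
r23=10111 pc4: +16 =124
r24=11000 pc2: +4 =128
r25=11001 pc3: +8 =136
r26=11010 pc3: +8 =144
r27=11011 pc4: +16 =160
r28=11100 pc3: +8 =168
r29=11101 pc4: +16 =184
r30=11110 pc4: +16 =200
r31=11111 pc5: +32 =232
r32=100000 pc1: +2 =234
r33=100001 pc2: +4 =238
r34=100010 pc2: +4 =242
r35=100011 pc3: +8 =250
r36=100100 pc2: +4 =254
r37=100101 pc3: +8 =262
r38=100110 pc3: +8 =270
r39=100111 pc4: +16 =286
r40=101000 pc2: +4 =290
r41=101001 pc3: +8 =298
r42=101010 pc3: +8 =306
r43=101011 pc4: +16 =322
r44=101100 pc3: +8 =330
r45=101101 pc4: +16 =346
r46=101110 pc4: +16 =362
r47=101111 pc5: +32 =394
r48=110000 pc2: +4 =398
r49=110001 pc3: +8 =406
r50=110010 pc3: +8 =414
r51=110011 pc4: +16 =430
r52=110100 pc3: +8 =438
r53=110101 pc4: +16 =454
r54=110110 pc4: +16 =470
r55=110111 pc5: +32 =502
r56=111000 pc3: +8 =510
r57=111001 pc4: +16 =526
r58=111010 pc4: +16 =542
r59=111011 pc5: +32 =574
r60=111100 pc4: +16 =590
r61=111101 pc5: +32 =622
r62=111110 pc5: +32 =654
r63=111111 pc6: +64 =718
r64=1000000 pc1: +2 =720
r65=1000001 pc2: +4 =724
r66=1000010 pc2: +4 =728
r67=1000011 pc3: +8 =736
r68=1000100 pc2: +4 =740
r69=1000101 pc3: +8 =748
r70=1000110 pc3: +8 =756
r71=1000111 pc4: +16 =772
r72=1001000 pc2: +4 =776
r73=1001001 pc3: +8 =784
r74=1001010 pc3: +8 =792
r75=1001011 pc4: +16 =808
r76=1001100 pc3: +8 =816
r77=1001101 pc4: +16 =832
r78=1001110 pc4: +16 =848
r79=1001111 pc5: +32 =880
r80=1010000 pc2: +4 =884
r81=1010001 pc3: +8 =892
r82=1010010 pc3: +8 =900
r83=1010011 pc4: +16 =916
r84=1010100 pc3: +8 =924
r85=1010101 pc4: +16 =940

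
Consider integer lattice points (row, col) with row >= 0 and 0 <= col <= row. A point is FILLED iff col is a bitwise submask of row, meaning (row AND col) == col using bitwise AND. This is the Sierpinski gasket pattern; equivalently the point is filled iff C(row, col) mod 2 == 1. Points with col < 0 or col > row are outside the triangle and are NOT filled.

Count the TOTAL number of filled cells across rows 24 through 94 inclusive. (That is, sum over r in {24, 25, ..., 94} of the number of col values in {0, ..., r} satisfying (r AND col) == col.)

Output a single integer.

Answer: 1016

Derivation:
r24=11000 pc2: +4 =4
r25=11001 pc3: +8 =12
r26=11010 pc3: +8 =20
r27=11011 pc4: +16 =36
r28=11100 pc3: +8 =44
r29=11101 pc4: +16 =60
r30=11110 pc4: +16 =76
r31=11111 pc5: +32 =108
r32=100000 pc1: +2 =110
r33=100001 pc2: +4 =114
r34=100010 pc2: +4 =118
r35=100011 pc3: +8 =126
r36=100100 pc2: +4 =130
r37=100101 pc3: +8 =138
r38=100110 pc3: +8 =146
r39=100111 pc4: +16 =162
r40=101000 pc2: +4 =166
r41=101001 pc3: +8 =174
r42=101010 pc3: +8 =182
r43=101011 pc4: +16 =198
r44=101100 pc3: +8 =206
r45=101101 pc4: +16 =222
r46=101110 pc4: +16 =238
r47=101111 pc5: +32 =270
r48=110000 pc2: +4 =274
r49=110001 pc3: +8 =282
r50=110010 pc3: +8 =290
r51=110011 pc4: +16 =306
r52=110100 pc3: +8 =314
r53=110101 pc4: +16 =330
r54=110110 pc4: +16 =346
r55=110111 pc5: +32 =378
r56=111000 pc3: +8 =386
r57=111001 pc4: +16 =402
r58=111010 pc4: +16 =418
r59=111011 pc5: +32 =450
r60=111100 pc4: +16 =466
r61=111101 pc5: +32 =498
r62=111110 pc5: +32 =530
r63=111111 pc6: +64 =594
r64=1000000 pc1: +2 =596
r65=1000001 pc2: +4 =600
r66=1000010 pc2: +4 =604
r67=1000011 pc3: +8 =612
r68=1000100 pc2: +4 =616
r69=1000101 pc3: +8 =624
r70=1000110 pc3: +8 =632
r71=1000111 pc4: +16 =648
r72=1001000 pc2: +4 =652
r73=1001001 pc3: +8 =660
r74=1001010 pc3: +8 =668
r75=1001011 pc4: +16 =684
r76=1001100 pc3: +8 =692
r77=1001101 pc4: +16 =708
r78=1001110 pc4: +16 =724
r79=1001111 pc5: +32 =756
r80=1010000 pc2: +4 =760
r81=1010001 pc3: +8 =768
r82=1010010 pc3: +8 =776
r83=1010011 pc4: +16 =792
r84=1010100 pc3: +8 =800
r85=1010101 pc4: +16 =816
r86=1010110 pc4: +16 =832
r87=1010111 pc5: +32 =864
r88=1011000 pc3: +8 =872
r89=1011001 pc4: +16 =888
r90=1011010 pc4: +16 =904
r91=1011011 pc5: +32 =936
r92=1011100 pc4: +16 =952
r93=1011101 pc5: +32 =984
r94=1011110 pc5: +32 =1016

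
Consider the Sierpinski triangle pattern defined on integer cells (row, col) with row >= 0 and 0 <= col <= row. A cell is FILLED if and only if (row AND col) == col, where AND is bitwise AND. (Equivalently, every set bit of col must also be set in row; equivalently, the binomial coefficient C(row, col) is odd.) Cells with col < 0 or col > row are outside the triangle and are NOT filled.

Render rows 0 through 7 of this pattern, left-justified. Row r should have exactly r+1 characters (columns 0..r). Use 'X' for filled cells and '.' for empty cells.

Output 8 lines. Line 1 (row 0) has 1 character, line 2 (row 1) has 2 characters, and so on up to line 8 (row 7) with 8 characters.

Answer: X
XX
X.X
XXXX
X...X
XX..XX
X.X.X.X
XXXXXXXX

Derivation:
r0=0: X
r1=1: XX
r2=10: X.X
r3=11: XXXX
r4=100: X...X
r5=101: XX..XX
r6=110: X.X.X.X
r7=111: XXXXXXXX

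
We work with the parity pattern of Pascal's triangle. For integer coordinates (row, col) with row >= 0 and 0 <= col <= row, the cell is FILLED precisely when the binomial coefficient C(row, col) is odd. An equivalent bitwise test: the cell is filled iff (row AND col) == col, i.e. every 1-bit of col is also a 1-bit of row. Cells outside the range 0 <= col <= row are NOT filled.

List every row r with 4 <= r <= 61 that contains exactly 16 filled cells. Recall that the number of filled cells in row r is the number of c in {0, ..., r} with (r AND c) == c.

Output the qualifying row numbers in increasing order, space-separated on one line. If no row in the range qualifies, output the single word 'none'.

Row r has 2^popcount(r) filled cells, so we need popcount(r) = log2(16) = 4.
Scan r = 4..61 and keep those with exactly 4 one-bits:
r=4=100 popcount=1 -> skip
r=5=101 popcount=2 -> skip
r=6=110 popcount=2 -> skip
r=7=111 popcount=3 -> skip
r=8=1000 popcount=1 -> skip
r=9=1001 popcount=2 -> skip
r=10=1010 popcount=2 -> skip
r=11=1011 popcount=3 -> skip
r=12=1100 popcount=2 -> skip
r=13=1101 popcount=3 -> skip
r=14=1110 popcount=3 -> skip
r=15=1111 popcount=4 -> KEEP
r=16=10000 popcount=1 -> skip
r=17=10001 popcount=2 -> skip
r=18=10010 popcount=2 -> skip
r=19=10011 popcount=3 -> skip
r=20=10100 popcount=2 -> skip
r=21=10101 popcount=3 -> skip
r=22=10110 popcount=3 -> skip
r=23=10111 popcount=4 -> KEEP
r=24=11000 popcount=2 -> skip
r=25=11001 popcount=3 -> skip
r=26=11010 popcount=3 -> skip
r=27=11011 popcount=4 -> KEEP
r=28=11100 popcount=3 -> skip
r=29=11101 popcount=4 -> KEEP
r=30=11110 popcount=4 -> KEEP
r=31=11111 popcount=5 -> skip
r=32=100000 popcount=1 -> skip
r=33=100001 popcount=2 -> skip
r=34=100010 popcount=2 -> skip
r=35=100011 popcount=3 -> skip
r=36=100100 popcount=2 -> skip
r=37=100101 popcount=3 -> skip
r=38=100110 popcount=3 -> skip
r=39=100111 popcount=4 -> KEEP
r=40=101000 popcount=2 -> skip
r=41=101001 popcount=3 -> skip
r=42=101010 popcount=3 -> skip
r=43=101011 popcount=4 -> KEEP
r=44=101100 popcount=3 -> skip
r=45=101101 popcount=4 -> KEEP
r=46=101110 popcount=4 -> KEEP
r=47=101111 popcount=5 -> skip
r=48=110000 popcount=2 -> skip
r=49=110001 popcount=3 -> skip
r=50=110010 popcount=3 -> skip
r=51=110011 popcount=4 -> KEEP
r=52=110100 popcount=3 -> skip
r=53=110101 popcount=4 -> KEEP
r=54=110110 popcount=4 -> KEEP
r=55=110111 popcount=5 -> skip
r=56=111000 popcount=3 -> skip
r=57=111001 popcount=4 -> KEEP
r=58=111010 popcount=4 -> KEEP
r=59=111011 popcount=5 -> skip
r=60=111100 popcount=4 -> KEEP
r=61=111101 popcount=5 -> skip
Kept rows: 15 23 27 29 30 39 43 45 46 51 53 54 57 58 60

Answer: 15 23 27 29 30 39 43 45 46 51 53 54 57 58 60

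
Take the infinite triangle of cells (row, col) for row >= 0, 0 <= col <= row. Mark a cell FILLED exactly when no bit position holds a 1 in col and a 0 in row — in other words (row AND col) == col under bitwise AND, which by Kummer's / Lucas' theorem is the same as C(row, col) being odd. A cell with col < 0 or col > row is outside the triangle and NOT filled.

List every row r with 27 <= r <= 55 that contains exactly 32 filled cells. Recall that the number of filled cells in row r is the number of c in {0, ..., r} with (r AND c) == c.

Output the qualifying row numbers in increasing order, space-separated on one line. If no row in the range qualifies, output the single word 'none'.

Row r has 2^popcount(r) filled cells, so we need popcount(r) = log2(32) = 5.
Scan r = 27..55 and keep those with exactly 5 one-bits:
r=27=11011 popcount=4 -> skip
r=28=11100 popcount=3 -> skip
r=29=11101 popcount=4 -> skip
r=30=11110 popcount=4 -> skip
r=31=11111 popcount=5 -> KEEP
r=32=100000 popcount=1 -> skip
r=33=100001 popcount=2 -> skip
r=34=100010 popcount=2 -> skip
r=35=100011 popcount=3 -> skip
r=36=100100 popcount=2 -> skip
r=37=100101 popcount=3 -> skip
r=38=100110 popcount=3 -> skip
r=39=100111 popcount=4 -> skip
r=40=101000 popcount=2 -> skip
r=41=101001 popcount=3 -> skip
r=42=101010 popcount=3 -> skip
r=43=101011 popcount=4 -> skip
r=44=101100 popcount=3 -> skip
r=45=101101 popcount=4 -> skip
r=46=101110 popcount=4 -> skip
r=47=101111 popcount=5 -> KEEP
r=48=110000 popcount=2 -> skip
r=49=110001 popcount=3 -> skip
r=50=110010 popcount=3 -> skip
r=51=110011 popcount=4 -> skip
r=52=110100 popcount=3 -> skip
r=53=110101 popcount=4 -> skip
r=54=110110 popcount=4 -> skip
r=55=110111 popcount=5 -> KEEP
Kept rows: 31 47 55

Answer: 31 47 55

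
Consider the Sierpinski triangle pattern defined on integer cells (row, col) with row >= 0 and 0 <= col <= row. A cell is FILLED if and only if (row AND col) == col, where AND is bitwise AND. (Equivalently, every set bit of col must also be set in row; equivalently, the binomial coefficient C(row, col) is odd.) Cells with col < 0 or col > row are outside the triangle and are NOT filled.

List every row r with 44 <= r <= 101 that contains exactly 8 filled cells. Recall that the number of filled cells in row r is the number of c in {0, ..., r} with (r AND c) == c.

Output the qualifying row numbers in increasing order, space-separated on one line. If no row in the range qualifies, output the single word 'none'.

Answer: 44 49 50 52 56 67 69 70 73 74 76 81 82 84 88 97 98 100

Derivation:
Row r has 2^popcount(r) filled cells, so we need popcount(r) = log2(8) = 3.
Scan r = 44..101 and keep those with exactly 3 one-bits:
r=44=101100 popcount=3 -> KEEP
r=45=101101 popcount=4 -> skip
r=46=101110 popcount=4 -> skip
r=47=101111 popcount=5 -> skip
r=48=110000 popcount=2 -> skip
r=49=110001 popcount=3 -> KEEP
r=50=110010 popcount=3 -> KEEP
r=51=110011 popcount=4 -> skip
r=52=110100 popcount=3 -> KEEP
r=53=110101 popcount=4 -> skip
r=54=110110 popcount=4 -> skip
r=55=110111 popcount=5 -> skip
r=56=111000 popcount=3 -> KEEP
r=57=111001 popcount=4 -> skip
r=58=111010 popcount=4 -> skip
r=59=111011 popcount=5 -> skip
r=60=111100 popcount=4 -> skip
r=61=111101 popcount=5 -> skip
r=62=111110 popcount=5 -> skip
r=63=111111 popcount=6 -> skip
r=64=1000000 popcount=1 -> skip
r=65=1000001 popcount=2 -> skip
r=66=1000010 popcount=2 -> skip
r=67=1000011 popcount=3 -> KEEP
r=68=1000100 popcount=2 -> skip
r=69=1000101 popcount=3 -> KEEP
r=70=1000110 popcount=3 -> KEEP
r=71=1000111 popcount=4 -> skip
r=72=1001000 popcount=2 -> skip
r=73=1001001 popcount=3 -> KEEP
r=74=1001010 popcount=3 -> KEEP
r=75=1001011 popcount=4 -> skip
r=76=1001100 popcount=3 -> KEEP
r=77=1001101 popcount=4 -> skip
r=78=1001110 popcount=4 -> skip
r=79=1001111 popcount=5 -> skip
r=80=1010000 popcount=2 -> skip
r=81=1010001 popcount=3 -> KEEP
r=82=1010010 popcount=3 -> KEEP
r=83=1010011 popcount=4 -> skip
r=84=1010100 popcount=3 -> KEEP
r=85=1010101 popcount=4 -> skip
r=86=1010110 popcount=4 -> skip
r=87=1010111 popcount=5 -> skip
r=88=1011000 popcount=3 -> KEEP
r=89=1011001 popcount=4 -> skip
r=90=1011010 popcount=4 -> skip
r=91=1011011 popcount=5 -> skip
r=92=1011100 popcount=4 -> skip
r=93=1011101 popcount=5 -> skip
r=94=1011110 popcount=5 -> skip
r=95=1011111 popcount=6 -> skip
r=96=1100000 popcount=2 -> skip
r=97=1100001 popcount=3 -> KEEP
r=98=1100010 popcount=3 -> KEEP
r=99=1100011 popcount=4 -> skip
r=100=1100100 popcount=3 -> KEEP
r=101=1100101 popcount=4 -> skip
Kept rows: 44 49 50 52 56 67 69 70 73 74 76 81 82 84 88 97 98 100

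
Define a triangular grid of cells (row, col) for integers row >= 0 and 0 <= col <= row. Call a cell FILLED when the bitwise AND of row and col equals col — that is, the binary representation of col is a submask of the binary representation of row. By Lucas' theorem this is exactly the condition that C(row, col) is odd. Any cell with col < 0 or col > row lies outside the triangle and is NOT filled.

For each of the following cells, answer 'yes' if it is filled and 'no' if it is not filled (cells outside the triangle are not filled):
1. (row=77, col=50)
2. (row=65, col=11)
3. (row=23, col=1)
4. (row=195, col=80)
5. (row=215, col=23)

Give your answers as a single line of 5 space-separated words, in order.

Answer: no no yes no yes

Derivation:
(77,50): row=0b1001101, col=0b110010, row AND col = 0b0 = 0; 0 != 50 -> empty
(65,11): row=0b1000001, col=0b1011, row AND col = 0b1 = 1; 1 != 11 -> empty
(23,1): row=0b10111, col=0b1, row AND col = 0b1 = 1; 1 == 1 -> filled
(195,80): row=0b11000011, col=0b1010000, row AND col = 0b1000000 = 64; 64 != 80 -> empty
(215,23): row=0b11010111, col=0b10111, row AND col = 0b10111 = 23; 23 == 23 -> filled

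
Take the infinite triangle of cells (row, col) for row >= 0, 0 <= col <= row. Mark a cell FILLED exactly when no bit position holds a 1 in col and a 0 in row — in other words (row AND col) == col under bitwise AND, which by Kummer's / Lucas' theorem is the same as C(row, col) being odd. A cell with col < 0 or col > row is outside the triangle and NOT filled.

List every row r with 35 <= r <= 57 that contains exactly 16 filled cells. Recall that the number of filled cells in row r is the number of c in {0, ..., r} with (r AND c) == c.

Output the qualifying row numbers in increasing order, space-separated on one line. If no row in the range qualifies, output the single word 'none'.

Row r has 2^popcount(r) filled cells, so we need popcount(r) = log2(16) = 4.
Scan r = 35..57 and keep those with exactly 4 one-bits:
r=35=100011 popcount=3 -> skip
r=36=100100 popcount=2 -> skip
r=37=100101 popcount=3 -> skip
r=38=100110 popcount=3 -> skip
r=39=100111 popcount=4 -> KEEP
r=40=101000 popcount=2 -> skip
r=41=101001 popcount=3 -> skip
r=42=101010 popcount=3 -> skip
r=43=101011 popcount=4 -> KEEP
r=44=101100 popcount=3 -> skip
r=45=101101 popcount=4 -> KEEP
r=46=101110 popcount=4 -> KEEP
r=47=101111 popcount=5 -> skip
r=48=110000 popcount=2 -> skip
r=49=110001 popcount=3 -> skip
r=50=110010 popcount=3 -> skip
r=51=110011 popcount=4 -> KEEP
r=52=110100 popcount=3 -> skip
r=53=110101 popcount=4 -> KEEP
r=54=110110 popcount=4 -> KEEP
r=55=110111 popcount=5 -> skip
r=56=111000 popcount=3 -> skip
r=57=111001 popcount=4 -> KEEP
Kept rows: 39 43 45 46 51 53 54 57

Answer: 39 43 45 46 51 53 54 57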